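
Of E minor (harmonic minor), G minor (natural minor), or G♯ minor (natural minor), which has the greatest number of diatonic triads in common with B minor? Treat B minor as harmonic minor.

G♯ minor

Triads of B minor (harmonic minor): B minor (i), C♯ diminished (ii°), D augmented (III+), E minor (iv), F♯ major (V), G major (VI), A♯ diminished (vii°).
E minor (harmonic minor) shares 1: Em.
G minor (natural minor) shares 0: none.
G♯ minor (natural minor) shares 2: F♯, A♯dim.
The most common triads (2) are shared with G♯ minor.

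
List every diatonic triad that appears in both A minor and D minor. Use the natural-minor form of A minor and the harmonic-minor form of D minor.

Triads in A minor (natural minor): A minor (i), B diminished (ii°), C major (III), D minor (iv), E minor (v), F major (VI), G major (VII).
Triads in D minor (harmonic minor): D minor (i), E diminished (ii°), F augmented (III+), G minor (iv), A major (V), B♭ major (VI), C♯ diminished (vii°).
Shared triads with their functions: D minor (iv in A minor, i in D minor).

Dm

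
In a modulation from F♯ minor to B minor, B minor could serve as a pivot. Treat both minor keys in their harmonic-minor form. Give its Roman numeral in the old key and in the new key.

iv in F♯ minor; i in B minor

The scale of F♯ minor (harmonic minor) is F♯ G♯ A B C♯ D E♯; B is degree 4, and the triad built there (B-D-F♯) is minor, so it is iv.
The scale of B minor (harmonic minor) is B C♯ D E F♯ G A♯; B is degree 1, and the triad built there (B-D-F♯) is minor, so it is i.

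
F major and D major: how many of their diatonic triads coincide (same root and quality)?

0

Diatonic triads of F major: F (I), Gm (ii), Am (iii), B♭ (IV), C (V), Dm (vi), Edim (vii°).
Diatonic triads of D major: D (I), Em (ii), F♯m (iii), G (IV), A (V), Bm (vi), C♯dim (vii°).
No triad has the same root and quality in both keys.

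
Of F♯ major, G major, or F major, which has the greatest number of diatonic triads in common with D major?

G major

Triads of D major: D (I), Em (ii), F♯m (iii), G (IV), A (V), Bm (vi), C♯dim (vii°).
F♯ major shares 0: none.
G major shares 4: D, Em, G, Bm.
F major shares 0: none.
The most common triads (4) are shared with G major.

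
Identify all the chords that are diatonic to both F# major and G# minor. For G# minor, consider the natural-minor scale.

F#, G#m, B, D#m

Triads in F# major: F# (I), G#m (ii), A#m (iii), B (IV), C# (V), D#m (vi), E#dim (vii°).
Triads in G# minor (natural minor): G#m (i), A#dim (ii°), B (III), C#m (iv), D#m (v), E (VI), F# (VII).
Shared triads with their functions: F# (I in F# major, VII in G# minor); G#m (ii in F# major, i in G# minor); B (IV in F# major, III in G# minor); D#m (vi in F# major, v in G# minor).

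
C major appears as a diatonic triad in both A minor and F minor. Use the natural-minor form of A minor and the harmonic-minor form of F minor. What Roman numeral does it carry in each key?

III in A minor; V in F minor

The scale of A minor (natural minor) is A B C D E F G; C is degree 3, and the triad built there (C-E-G) is major, so it is III.
The scale of F minor (harmonic minor) is F G Ab Bb C Db E; C is degree 5, and the triad built there (C-E-G) is major, so it is V.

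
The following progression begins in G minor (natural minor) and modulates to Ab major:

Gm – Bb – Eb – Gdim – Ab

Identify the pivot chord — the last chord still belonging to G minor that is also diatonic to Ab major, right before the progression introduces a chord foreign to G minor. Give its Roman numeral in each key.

Eb — VI in G minor, V in Ab major

Chords diatonic to G minor: Gm, Adim, Bb, Cm, Dm, Eb, F.
Reading the progression, the first chord not in that set is Gdim, so the modulation leaves G minor there.
The chord immediately before Gdim is Eb, which is diatonic to both keys: VI in G minor and V in Ab major.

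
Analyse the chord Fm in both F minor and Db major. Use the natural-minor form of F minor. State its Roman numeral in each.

The scale of F minor (natural minor) is F G Ab Bb C Db Eb; F is degree 1, and the triad built there (F-Ab-C) is minor, so it is i.
The scale of Db major is Db Eb F Gb Ab Bb C; F is degree 3, and the triad built there (F-Ab-C) is minor, so it is iii.

i in F minor; iii in Db major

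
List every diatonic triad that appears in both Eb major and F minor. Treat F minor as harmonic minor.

Fm

Triads in Eb major: Eb (I), Fm (ii), Gm (iii), Ab (IV), Bb (V), Cm (vi), Ddim (vii°).
Triads in F minor (harmonic minor): Fm (i), Gdim (ii°), Abaug (III+), Bbm (iv), C (V), Db (VI), Edim (vii°).
Shared triads with their functions: Fm (ii in Eb major, i in F minor).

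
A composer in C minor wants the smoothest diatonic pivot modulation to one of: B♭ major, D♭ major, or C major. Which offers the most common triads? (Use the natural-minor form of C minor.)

Triads of C minor (natural minor): Cm (i), Ddim (ii°), E♭ (III), Fm (iv), Gm (v), A♭ (VI), B♭ (VII).
B♭ major shares 4: Cm, E♭, Gm, B♭.
D♭ major shares 2: Fm, A♭.
C major shares 0: none.
The most common triads (4) are shared with B♭ major.

B♭ major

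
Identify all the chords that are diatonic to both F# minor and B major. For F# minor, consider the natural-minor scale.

C#m, E

Triads in F# minor (natural minor): F#m (i), G#dim (ii°), A (III), Bm (iv), C#m (v), D (VI), E (VII).
Triads in B major: B (I), C#m (ii), D#m (iii), E (IV), F# (V), G#m (vi), A#dim (vii°).
Shared triads with their functions: C#m (v in F# minor, ii in B major); E (VII in F# minor, IV in B major).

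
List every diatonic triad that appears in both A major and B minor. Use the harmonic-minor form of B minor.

Triads in A major: A (I), Bm (ii), C♯m (iii), D (IV), E (V), F♯m (vi), G♯dim (vii°).
Triads in B minor (harmonic minor): Bm (i), C♯dim (ii°), Daug (III+), Em (iv), F♯ (V), G (VI), A♯dim (vii°).
Shared triads with their functions: Bm (ii in A major, i in B minor).

Bm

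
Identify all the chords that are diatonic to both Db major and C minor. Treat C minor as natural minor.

Triads in Db major: Db (I), Ebm (ii), Fm (iii), Gb (IV), Ab (V), Bbm (vi), Cdim (vii°).
Triads in C minor (natural minor): Cm (i), Ddim (ii°), Eb (III), Fm (iv), Gm (v), Ab (VI), Bb (VII).
Shared triads with their functions: Fm (iii in Db major, iv in C minor); Ab (V in Db major, VI in C minor).

Fm, Ab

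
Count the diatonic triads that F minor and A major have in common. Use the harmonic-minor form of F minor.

0

Diatonic triads of F minor (harmonic minor): Fm (i), Gdim (ii°), Abaug (III+), Bbm (iv), C (V), Db (VI), Edim (vii°).
Diatonic triads of A major: A (I), Bm (ii), C#m (iii), D (IV), E (V), F#m (vi), G#dim (vii°).
No triad has the same root and quality in both keys.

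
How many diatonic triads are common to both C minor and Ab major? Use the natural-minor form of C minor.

4

Diatonic triads of C minor (natural minor): Cm (i), Ddim (ii°), Eb (III), Fm (iv), Gm (v), Ab (VI), Bb (VII).
Diatonic triads of Ab major: Ab (I), Bbm (ii), Cm (iii), Db (IV), Eb (V), Fm (vi), Gdim (vii°).
Matching root and quality in both lists: Cm, Eb, Fm, Ab.
That gives 4 common triads.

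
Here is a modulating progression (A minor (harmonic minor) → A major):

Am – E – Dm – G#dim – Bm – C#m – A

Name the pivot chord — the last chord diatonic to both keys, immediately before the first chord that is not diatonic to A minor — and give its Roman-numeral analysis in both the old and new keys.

Chords diatonic to A minor: Am, Bdim, Caug, Dm, E, F, G#dim.
Reading the progression, the first chord not in that set is Bm, so the modulation leaves A minor there.
The chord immediately before Bm is G#dim, which is diatonic to both keys: vii° in A minor and vii° in A major.

G#dim — vii° in A minor, vii° in A major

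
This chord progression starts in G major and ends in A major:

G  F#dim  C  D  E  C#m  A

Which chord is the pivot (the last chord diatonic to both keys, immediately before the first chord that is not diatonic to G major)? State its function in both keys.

D — V in G major, IV in A major

Chords diatonic to G major: G, Am, Bm, C, D, Em, F#dim.
Reading the progression, the first chord not in that set is E, so the modulation leaves G major there.
The chord immediately before E is D, which is diatonic to both keys: V in G major and IV in A major.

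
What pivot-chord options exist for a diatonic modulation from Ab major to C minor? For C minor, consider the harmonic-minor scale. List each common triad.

Triads in Ab major: Ab major (I), Bb minor (ii), C minor (iii), Db major (IV), Eb major (V), F minor (vi), G diminished (vii°).
Triads in C minor (harmonic minor): C minor (i), D diminished (ii°), Eb augmented (III+), F minor (iv), G major (V), Ab major (VI), B diminished (vii°).
Shared triads with their functions: Ab major (I in Ab major, VI in C minor); C minor (iii in Ab major, i in C minor); F minor (vi in Ab major, iv in C minor).

Ab, Cm, Fm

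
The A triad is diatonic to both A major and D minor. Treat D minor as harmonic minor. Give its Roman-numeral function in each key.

I in A major; V in D minor

The scale of A major is A B C# D E F# G#; A is degree 1, and the triad built there (A-C#-E) is major, so it is I.
The scale of D minor (harmonic minor) is D E F G A Bb C#; A is degree 5, and the triad built there (A-C#-E) is major, so it is V.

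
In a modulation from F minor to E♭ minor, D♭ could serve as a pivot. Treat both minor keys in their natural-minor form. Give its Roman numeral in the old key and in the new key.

The scale of F minor (natural minor) is F G A♭ B♭ C D♭ E♭; D♭ is degree 6, and the triad built there (D♭-F-A♭) is major, so it is VI.
The scale of E♭ minor (natural minor) is E♭ F G♭ A♭ B♭ C♭ D♭; D♭ is degree 7, and the triad built there (D♭-F-A♭) is major, so it is VII.

VI in F minor; VII in E♭ minor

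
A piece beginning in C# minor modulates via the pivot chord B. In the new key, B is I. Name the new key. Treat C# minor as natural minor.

The numeral I denotes a major triad on scale degree 1. With B on degree 1, the tonic of the new key is B.
Degree 1 carries a major triad in major keys, so the destination is B major.
Check: the diatonic triads of B major are B (I), C#m (ii), D#m (iii), E (IV), F# (V), G#m (vi), A#dim (vii°) — B is indeed I.

B major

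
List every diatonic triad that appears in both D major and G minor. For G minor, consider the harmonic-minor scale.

D

Triads in D major: D major (I), E minor (ii), F# minor (iii), G major (IV), A major (V), B minor (vi), C# diminished (vii°).
Triads in G minor (harmonic minor): G minor (i), A diminished (ii°), Bb augmented (III+), C minor (iv), D major (V), Eb major (VI), F# diminished (vii°).
Shared triads with their functions: D major (I in D major, V in G minor).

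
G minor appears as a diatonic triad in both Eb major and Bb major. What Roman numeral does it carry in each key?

The scale of Eb major is Eb F G Ab Bb C D; G is degree 3, and the triad built there (G-Bb-D) is minor, so it is iii.
The scale of Bb major is Bb C D Eb F G A; G is degree 6, and the triad built there (G-Bb-D) is minor, so it is vi.

iii in Eb major; vi in Bb major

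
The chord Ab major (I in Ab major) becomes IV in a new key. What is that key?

The numeral IV denotes a major triad on scale degree 4. With Ab on degree 4, the tonic of the new key is Eb.
Degree 4 carries a major triad in major keys, so the destination is Eb major.
Check: the diatonic triads of Eb major are Eb (I), Fm (ii), Gm (iii), Ab (IV), Bb (V), Cm (vi), Ddim (vii°) — Ab major is indeed IV.

Eb major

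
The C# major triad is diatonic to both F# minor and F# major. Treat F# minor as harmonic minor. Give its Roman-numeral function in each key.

V in F# minor; V in F# major

The scale of F# minor (harmonic minor) is F# G# A B C# D E#; C# is degree 5, and the triad built there (C#-E#-G#) is major, so it is V.
The scale of F# major is F# G# A# B C# D# E#; C# is degree 5, and the triad built there (C#-E#-G#) is major, so it is V.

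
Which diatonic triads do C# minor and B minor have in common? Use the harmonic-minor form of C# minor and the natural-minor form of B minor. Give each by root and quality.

Triads in C# minor (harmonic minor): C# minor (i), D# diminished (ii°), E augmented (III+), F# minor (iv), G# major (V), A major (VI), B# diminished (vii°).
Triads in B minor (natural minor): B minor (i), C# diminished (ii°), D major (III), E minor (iv), F# minor (v), G major (VI), A major (VII).
Shared triads with their functions: F# minor (iv in C# minor, v in B minor); A major (VI in C# minor, VII in B minor).

F#m, A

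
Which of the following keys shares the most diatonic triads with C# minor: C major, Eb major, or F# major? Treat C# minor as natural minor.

F# major

Triads of C# minor (natural minor): C#m (i), D#dim (ii°), E (III), F#m (iv), G#m (v), A (VI), B (VII).
C major shares 0: none.
Eb major shares 0: none.
F# major shares 2: G#m, B.
The most common triads (2) are shared with F# major.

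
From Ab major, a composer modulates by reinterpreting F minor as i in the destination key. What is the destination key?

F minor

The numeral i denotes a minor triad on scale degree 1. With F on degree 1, the tonic of the new key is F.
Degree 1 carries a minor triad in minor keys, so the destination is F minor.
Check: the diatonic triads of F minor (natural minor) are Fm (i), Gdim (ii°), Ab (III), Bbm (iv), Cm (v), Db (VI), Eb (VII) — F minor is indeed i.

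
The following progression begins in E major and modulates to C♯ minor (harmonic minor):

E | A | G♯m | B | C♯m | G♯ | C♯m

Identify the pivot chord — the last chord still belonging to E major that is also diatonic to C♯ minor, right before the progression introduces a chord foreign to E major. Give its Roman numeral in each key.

C♯m — vi in E major, i in C♯ minor

Chords diatonic to E major: E, F♯m, G♯m, A, B, C♯m, D♯dim.
Reading the progression, the first chord not in that set is G♯, so the modulation leaves E major there.
The chord immediately before G♯ is C♯m, which is diatonic to both keys: vi in E major and i in C♯ minor.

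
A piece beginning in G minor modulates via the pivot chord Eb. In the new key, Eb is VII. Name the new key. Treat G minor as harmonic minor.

The numeral VII denotes a major triad on scale degree 7. With Eb on degree 7, the tonic of the new key is F.
Degree 7 carries a major triad in natural-minor keys, so the destination is F minor.
Check: the diatonic triads of F minor (natural minor) are Fm (i), Gdim (ii°), Ab (III), Bbm (iv), Cm (v), Db (VI), Eb (VII) — Eb is indeed VII.

F minor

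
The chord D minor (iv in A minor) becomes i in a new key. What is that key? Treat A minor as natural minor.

D minor

The numeral i denotes a minor triad on scale degree 1. With D on degree 1, the tonic of the new key is D.
Degree 1 carries a minor triad in minor keys, so the destination is D minor.
Check: the diatonic triads of D minor (natural minor) are Dm (i), Edim (ii°), F (III), Gm (iv), Am (v), Bb (VI), C (VII) — D minor is indeed i.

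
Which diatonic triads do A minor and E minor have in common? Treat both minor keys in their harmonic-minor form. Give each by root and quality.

Am

Triads in A minor (harmonic minor): Am (i), Bdim (ii°), Caug (III+), Dm (iv), E (V), F (VI), G#dim (vii°).
Triads in E minor (harmonic minor): Em (i), F#dim (ii°), Gaug (III+), Am (iv), B (V), C (VI), D#dim (vii°).
Shared triads with their functions: Am (i in A minor, iv in E minor).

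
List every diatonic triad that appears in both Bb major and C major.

Dm, F

Triads in Bb major: Bb major (I), C minor (ii), D minor (iii), Eb major (IV), F major (V), G minor (vi), A diminished (vii°).
Triads in C major: C major (I), D minor (ii), E minor (iii), F major (IV), G major (V), A minor (vi), B diminished (vii°).
Shared triads with their functions: D minor (iii in Bb major, ii in C major); F major (V in Bb major, IV in C major).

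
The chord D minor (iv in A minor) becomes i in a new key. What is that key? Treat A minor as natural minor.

The numeral i denotes a minor triad on scale degree 1. With D on degree 1, the tonic of the new key is D.
Degree 1 carries a minor triad in minor keys, so the destination is D minor.
Check: the diatonic triads of D minor (natural minor) are Dm (i), Edim (ii°), F (III), Gm (iv), Am (v), Bb (VI), C (VII) — D minor is indeed i.

D minor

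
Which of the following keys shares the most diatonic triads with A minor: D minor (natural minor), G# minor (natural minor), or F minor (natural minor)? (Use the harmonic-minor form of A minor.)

Triads of A minor (harmonic minor): Am (i), Bdim (ii°), Caug (III+), Dm (iv), E (V), F (VI), G#dim (vii°).
D minor (natural minor) shares 3: Am, Dm, F.
G# minor (natural minor) shares 1: E.
F minor (natural minor) shares 0: none.
The most common triads (3) are shared with D minor.

D minor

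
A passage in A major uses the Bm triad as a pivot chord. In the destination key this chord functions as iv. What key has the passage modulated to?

F# minor

The numeral iv denotes a minor triad on scale degree 4. With B on degree 4, the tonic of the new key is F#.
Degree 4 carries a minor triad in minor keys, so the destination is F# minor.
Check: the diatonic triads of F# minor (natural minor) are F#m (i), G#dim (ii°), A (III), Bm (iv), C#m (v), D (VI), E (VII) — Bm is indeed iv.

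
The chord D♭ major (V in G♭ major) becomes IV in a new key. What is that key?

A♭ major

The numeral IV denotes a major triad on scale degree 4. With D♭ on degree 4, the tonic of the new key is A♭.
Degree 4 carries a major triad in major keys, so the destination is A♭ major.
Check: the diatonic triads of A♭ major are A♭ (I), B♭m (ii), Cm (iii), D♭ (IV), E♭ (V), Fm (vi), Gdim (vii°) — D♭ major is indeed IV.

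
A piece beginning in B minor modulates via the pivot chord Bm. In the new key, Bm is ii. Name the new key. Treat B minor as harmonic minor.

A major

The numeral ii denotes a minor triad on scale degree 2. With B on degree 2, the tonic of the new key is A.
Degree 2 carries a minor triad in major keys, so the destination is A major.
Check: the diatonic triads of A major are A (I), Bm (ii), C#m (iii), D (IV), E (V), F#m (vi), G#dim (vii°) — Bm is indeed ii.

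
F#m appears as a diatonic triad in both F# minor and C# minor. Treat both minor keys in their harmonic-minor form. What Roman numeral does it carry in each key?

i in F# minor; iv in C# minor

The scale of F# minor (harmonic minor) is F# G# A B C# D E#; F# is degree 1, and the triad built there (F#-A-C#) is minor, so it is i.
The scale of C# minor (harmonic minor) is C# D# E F# G# A B#; F# is degree 4, and the triad built there (F#-A-C#) is minor, so it is iv.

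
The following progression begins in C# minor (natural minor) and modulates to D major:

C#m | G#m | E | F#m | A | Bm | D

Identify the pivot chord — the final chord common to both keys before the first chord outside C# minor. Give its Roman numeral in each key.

A — VI in C# minor, V in D major

Chords diatonic to C# minor: C#m, D#dim, E, F#m, G#m, A, B.
Reading the progression, the first chord not in that set is Bm, so the modulation leaves C# minor there.
The chord immediately before Bm is A, which is diatonic to both keys: VI in C# minor and V in D major.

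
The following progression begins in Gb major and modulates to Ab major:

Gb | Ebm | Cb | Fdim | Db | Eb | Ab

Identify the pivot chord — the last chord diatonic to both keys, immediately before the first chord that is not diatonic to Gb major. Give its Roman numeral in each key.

Db — V in Gb major, IV in Ab major

Chords diatonic to Gb major: Gb, Abm, Bbm, Cb, Db, Ebm, Fdim.
Reading the progression, the first chord not in that set is Eb, so the modulation leaves Gb major there.
The chord immediately before Eb is Db, which is diatonic to both keys: V in Gb major and IV in Ab major.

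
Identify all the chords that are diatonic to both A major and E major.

A, C♯m, E, F♯m

Triads in A major: A (I), Bm (ii), C♯m (iii), D (IV), E (V), F♯m (vi), G♯dim (vii°).
Triads in E major: E (I), F♯m (ii), G♯m (iii), A (IV), B (V), C♯m (vi), D♯dim (vii°).
Shared triads with their functions: A (I in A major, IV in E major); C♯m (iii in A major, vi in E major); E (V in A major, I in E major); F♯m (vi in A major, ii in E major).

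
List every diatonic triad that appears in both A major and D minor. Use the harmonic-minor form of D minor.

A

Triads in A major: A (I), Bm (ii), C#m (iii), D (IV), E (V), F#m (vi), G#dim (vii°).
Triads in D minor (harmonic minor): Dm (i), Edim (ii°), Faug (III+), Gm (iv), A (V), Bb (VI), C#dim (vii°).
Shared triads with their functions: A (I in A major, V in D minor).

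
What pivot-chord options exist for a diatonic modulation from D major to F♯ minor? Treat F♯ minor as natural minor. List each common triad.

Triads in D major: D major (I), E minor (ii), F♯ minor (iii), G major (IV), A major (V), B minor (vi), C♯ diminished (vii°).
Triads in F♯ minor (natural minor): F♯ minor (i), G♯ diminished (ii°), A major (III), B minor (iv), C♯ minor (v), D major (VI), E major (VII).
Shared triads with their functions: D major (I in D major, VI in F♯ minor); F♯ minor (iii in D major, i in F♯ minor); A major (V in D major, III in F♯ minor); B minor (vi in D major, iv in F♯ minor).

D, F♯m, A, Bm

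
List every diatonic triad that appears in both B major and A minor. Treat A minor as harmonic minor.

Triads in B major: B major (I), C# minor (ii), D# minor (iii), E major (IV), F# major (V), G# minor (vi), A# diminished (vii°).
Triads in A minor (harmonic minor): A minor (i), B diminished (ii°), C augmented (III+), D minor (iv), E major (V), F major (VI), G# diminished (vii°).
Shared triads with their functions: E major (IV in B major, V in A minor).

E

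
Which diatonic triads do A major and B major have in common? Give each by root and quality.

Triads in A major: A (I), Bm (ii), C#m (iii), D (IV), E (V), F#m (vi), G#dim (vii°).
Triads in B major: B (I), C#m (ii), D#m (iii), E (IV), F# (V), G#m (vi), A#dim (vii°).
Shared triads with their functions: C#m (iii in A major, ii in B major); E (V in A major, IV in B major).

C#m, E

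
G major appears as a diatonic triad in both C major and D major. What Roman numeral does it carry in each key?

The scale of C major is C D E F G A B; G is degree 5, and the triad built there (G-B-D) is major, so it is V.
The scale of D major is D E F# G A B C#; G is degree 4, and the triad built there (G-B-D) is major, so it is IV.

V in C major; IV in D major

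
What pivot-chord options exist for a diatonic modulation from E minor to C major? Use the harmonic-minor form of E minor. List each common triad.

Em, Am, C

Triads in E minor (harmonic minor): Em (i), F#dim (ii°), Gaug (III+), Am (iv), B (V), C (VI), D#dim (vii°).
Triads in C major: C (I), Dm (ii), Em (iii), F (IV), G (V), Am (vi), Bdim (vii°).
Shared triads with their functions: Em (i in E minor, iii in C major); Am (iv in E minor, vi in C major); C (VI in E minor, I in C major).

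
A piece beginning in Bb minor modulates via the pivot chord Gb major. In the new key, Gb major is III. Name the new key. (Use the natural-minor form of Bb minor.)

The numeral III denotes a major triad on scale degree 3. With Gb on degree 3, the tonic of the new key is Eb.
Degree 3 carries a major triad in natural-minor keys, so the destination is Eb minor.
Check: the diatonic triads of Eb minor (natural minor) are Ebm (i), Fdim (ii°), Gb (III), Abm (iv), Bbm (v), Cb (VI), Db (VII) — Gb major is indeed III.

Eb minor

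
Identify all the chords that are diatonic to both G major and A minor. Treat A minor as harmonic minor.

Triads in G major: G (I), Am (ii), Bm (iii), C (IV), D (V), Em (vi), F#dim (vii°).
Triads in A minor (harmonic minor): Am (i), Bdim (ii°), Caug (III+), Dm (iv), E (V), F (VI), G#dim (vii°).
Shared triads with their functions: Am (ii in G major, i in A minor).

Am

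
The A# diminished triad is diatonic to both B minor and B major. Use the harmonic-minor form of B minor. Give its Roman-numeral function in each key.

vii° in B minor; vii° in B major

The scale of B minor (harmonic minor) is B C# D E F# G A#; A# is degree 7, and the triad built there (A#-C#-E) is diminished, so it is vii°.
The scale of B major is B C# D# E F# G# A#; A# is degree 7, and the triad built there (A#-C#-E) is diminished, so it is vii°.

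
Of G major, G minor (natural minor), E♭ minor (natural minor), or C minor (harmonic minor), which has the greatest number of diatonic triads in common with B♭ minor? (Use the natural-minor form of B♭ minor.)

E♭ minor

Triads of B♭ minor (natural minor): B♭m (i), Cdim (ii°), D♭ (III), E♭m (iv), Fm (v), G♭ (VI), A♭ (VII).
G major shares 0: none.
G minor (natural minor) shares 0: none.
E♭ minor (natural minor) shares 4: B♭m, D♭, E♭m, G♭.
C minor (harmonic minor) shares 2: Fm, A♭.
The most common triads (4) are shared with E♭ minor.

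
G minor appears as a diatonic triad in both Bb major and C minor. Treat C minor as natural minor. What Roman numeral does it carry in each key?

The scale of Bb major is Bb C D Eb F G A; G is degree 6, and the triad built there (G-Bb-D) is minor, so it is vi.
The scale of C minor (natural minor) is C D Eb F G Ab Bb; G is degree 5, and the triad built there (G-Bb-D) is minor, so it is v.

vi in Bb major; v in C minor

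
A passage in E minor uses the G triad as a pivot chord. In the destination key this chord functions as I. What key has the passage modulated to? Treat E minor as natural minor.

G major

The numeral I denotes a major triad on scale degree 1. With G on degree 1, the tonic of the new key is G.
Degree 1 carries a major triad in major keys, so the destination is G major.
Check: the diatonic triads of G major are G (I), Am (ii), Bm (iii), C (IV), D (V), Em (vi), F♯dim (vii°) — G is indeed I.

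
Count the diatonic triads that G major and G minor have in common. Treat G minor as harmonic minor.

Diatonic triads of G major: G (I), Am (ii), Bm (iii), C (IV), D (V), Em (vi), F#dim (vii°).
Diatonic triads of G minor (harmonic minor): Gm (i), Adim (ii°), Bbaug (III+), Cm (iv), D (V), Eb (VI), F#dim (vii°).
Matching root and quality in both lists: D, F#dim.
That gives 2 common triads.

2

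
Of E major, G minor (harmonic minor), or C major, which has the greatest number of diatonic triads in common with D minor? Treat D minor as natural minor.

Triads of D minor (natural minor): Dm (i), Edim (ii°), F (III), Gm (iv), Am (v), Bb (VI), C (VII).
E major shares 0: none.
G minor (harmonic minor) shares 1: Gm.
C major shares 4: Dm, F, Am, C.
The most common triads (4) are shared with C major.

C major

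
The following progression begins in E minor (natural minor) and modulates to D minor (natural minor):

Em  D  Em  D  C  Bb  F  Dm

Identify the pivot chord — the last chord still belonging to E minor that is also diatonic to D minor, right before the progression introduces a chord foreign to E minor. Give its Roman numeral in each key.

C — VI in E minor, VII in D minor

Chords diatonic to E minor: Em, F#dim, G, Am, Bm, C, D.
Reading the progression, the first chord not in that set is Bb, so the modulation leaves E minor there.
The chord immediately before Bb is C, which is diatonic to both keys: VI in E minor and VII in D minor.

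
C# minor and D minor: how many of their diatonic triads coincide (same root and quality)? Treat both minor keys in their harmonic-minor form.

1

Diatonic triads of C# minor (harmonic minor): C#m (i), D#dim (ii°), Eaug (III+), F#m (iv), G# (V), A (VI), B#dim (vii°).
Diatonic triads of D minor (harmonic minor): Dm (i), Edim (ii°), Faug (III+), Gm (iv), A (V), Bb (VI), C#dim (vii°).
Matching root and quality in both lists: A.
That gives 1 common triad.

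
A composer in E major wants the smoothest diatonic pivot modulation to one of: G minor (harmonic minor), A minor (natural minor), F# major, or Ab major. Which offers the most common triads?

F# major

Triads of E major: E major (I), F# minor (ii), G# minor (iii), A major (IV), B major (V), C# minor (vi), D# diminished (vii°).
G minor (harmonic minor) shares 0: none.
A minor (natural minor) shares 0: none.
F# major shares 2: G#m, B.
Ab major shares 0: none.
The most common triads (2) are shared with F# major.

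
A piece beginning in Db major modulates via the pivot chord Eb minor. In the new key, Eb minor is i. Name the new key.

Eb minor

The numeral i denotes a minor triad on scale degree 1. With Eb on degree 1, the tonic of the new key is Eb.
Degree 1 carries a minor triad in minor keys, so the destination is Eb minor.
Check: the diatonic triads of Eb minor (natural minor) are Ebm (i), Fdim (ii°), Gb (III), Abm (iv), Bbm (v), Cb (VI), Db (VII) — Eb minor is indeed i.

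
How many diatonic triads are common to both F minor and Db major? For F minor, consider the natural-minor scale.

4

Diatonic triads of F minor (natural minor): Fm (i), Gdim (ii°), Ab (III), Bbm (iv), Cm (v), Db (VI), Eb (VII).
Diatonic triads of Db major: Db (I), Ebm (ii), Fm (iii), Gb (IV), Ab (V), Bbm (vi), Cdim (vii°).
Matching root and quality in both lists: Fm, Ab, Bbm, Db.
That gives 4 common triads.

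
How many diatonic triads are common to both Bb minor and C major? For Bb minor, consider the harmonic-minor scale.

Diatonic triads of Bb minor (harmonic minor): Bb minor (i), C diminished (ii°), Db augmented (III+), Eb minor (iv), F major (V), Gb major (VI), A diminished (vii°).
Diatonic triads of C major: C major (I), D minor (ii), E minor (iii), F major (IV), G major (V), A minor (vi), B diminished (vii°).
Matching root and quality in both lists: F major.
That gives 1 common triad.

1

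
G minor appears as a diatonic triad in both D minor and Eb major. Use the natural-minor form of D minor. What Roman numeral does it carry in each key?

The scale of D minor (natural minor) is D E F G A Bb C; G is degree 4, and the triad built there (G-Bb-D) is minor, so it is iv.
The scale of Eb major is Eb F G Ab Bb C D; G is degree 3, and the triad built there (G-Bb-D) is minor, so it is iii.

iv in D minor; iii in Eb major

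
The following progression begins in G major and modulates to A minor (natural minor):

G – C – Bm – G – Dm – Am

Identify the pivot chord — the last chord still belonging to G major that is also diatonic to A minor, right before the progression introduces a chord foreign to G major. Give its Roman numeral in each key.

Chords diatonic to G major: G, Am, Bm, C, D, Em, F#dim.
Reading the progression, the first chord not in that set is Dm, so the modulation leaves G major there.
The chord immediately before Dm is G, which is diatonic to both keys: I in G major and VII in A minor.

G — I in G major, VII in A minor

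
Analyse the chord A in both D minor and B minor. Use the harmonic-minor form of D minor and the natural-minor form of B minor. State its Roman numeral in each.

V in D minor; VII in B minor

The scale of D minor (harmonic minor) is D E F G A Bb C#; A is degree 5, and the triad built there (A-C#-E) is major, so it is V.
The scale of B minor (natural minor) is B C# D E F# G A; A is degree 7, and the triad built there (A-C#-E) is major, so it is VII.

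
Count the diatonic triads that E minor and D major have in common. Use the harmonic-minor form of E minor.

Diatonic triads of E minor (harmonic minor): E minor (i), F# diminished (ii°), G augmented (III+), A minor (iv), B major (V), C major (VI), D# diminished (vii°).
Diatonic triads of D major: D major (I), E minor (ii), F# minor (iii), G major (IV), A major (V), B minor (vi), C# diminished (vii°).
Matching root and quality in both lists: E minor.
That gives 1 common triad.

1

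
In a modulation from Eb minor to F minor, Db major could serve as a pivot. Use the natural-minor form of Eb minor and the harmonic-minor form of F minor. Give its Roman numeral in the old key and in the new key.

The scale of Eb minor (natural minor) is Eb F Gb Ab Bb Cb Db; Db is degree 7, and the triad built there (Db-F-Ab) is major, so it is VII.
The scale of F minor (harmonic minor) is F G Ab Bb C Db E; Db is degree 6, and the triad built there (Db-F-Ab) is major, so it is VI.

VII in Eb minor; VI in F minor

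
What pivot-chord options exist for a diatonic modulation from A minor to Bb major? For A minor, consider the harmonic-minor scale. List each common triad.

Dm, F

Triads in A minor (harmonic minor): A minor (i), B diminished (ii°), C augmented (III+), D minor (iv), E major (V), F major (VI), G# diminished (vii°).
Triads in Bb major: Bb major (I), C minor (ii), D minor (iii), Eb major (IV), F major (V), G minor (vi), A diminished (vii°).
Shared triads with their functions: D minor (iv in A minor, iii in Bb major); F major (VI in A minor, V in Bb major).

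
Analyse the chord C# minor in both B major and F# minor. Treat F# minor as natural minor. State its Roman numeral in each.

The scale of B major is B C# D# E F# G# A#; C# is degree 2, and the triad built there (C#-E-G#) is minor, so it is ii.
The scale of F# minor (natural minor) is F# G# A B C# D E; C# is degree 5, and the triad built there (C#-E-G#) is minor, so it is v.

ii in B major; v in F# minor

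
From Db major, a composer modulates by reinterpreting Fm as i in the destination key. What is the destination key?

F minor

The numeral i denotes a minor triad on scale degree 1. With F on degree 1, the tonic of the new key is F.
Degree 1 carries a minor triad in minor keys, so the destination is F minor.
Check: the diatonic triads of F minor (natural minor) are Fm (i), Gdim (ii°), Ab (III), Bbm (iv), Cm (v), Db (VI), Eb (VII) — Fm is indeed i.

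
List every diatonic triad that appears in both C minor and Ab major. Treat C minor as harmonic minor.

Cm, Fm, Ab

Triads in C minor (harmonic minor): Cm (i), Ddim (ii°), Ebaug (III+), Fm (iv), G (V), Ab (VI), Bdim (vii°).
Triads in Ab major: Ab (I), Bbm (ii), Cm (iii), Db (IV), Eb (V), Fm (vi), Gdim (vii°).
Shared triads with their functions: Cm (i in C minor, iii in Ab major); Fm (iv in C minor, vi in Ab major); Ab (VI in C minor, I in Ab major).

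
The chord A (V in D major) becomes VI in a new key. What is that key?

The numeral VI denotes a major triad on scale degree 6. With A on degree 6, the tonic of the new key is C♯.
Degree 6 carries a major triad in minor keys, so the destination is C♯ minor.
Check: the diatonic triads of C♯ minor (natural minor) are C♯m (i), D♯dim (ii°), E (III), F♯m (iv), G♯m (v), A (VI), B (VII) — A is indeed VI.

C♯ minor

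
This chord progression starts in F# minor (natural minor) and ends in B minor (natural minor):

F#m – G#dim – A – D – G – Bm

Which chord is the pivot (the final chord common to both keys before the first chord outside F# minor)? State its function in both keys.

D — VI in F# minor, III in B minor

Chords diatonic to F# minor: F#m, G#dim, A, Bm, C#m, D, E.
Reading the progression, the first chord not in that set is G, so the modulation leaves F# minor there.
The chord immediately before G is D, which is diatonic to both keys: VI in F# minor and III in B minor.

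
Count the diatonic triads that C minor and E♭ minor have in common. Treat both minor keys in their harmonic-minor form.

1

Diatonic triads of C minor (harmonic minor): Cm (i), Ddim (ii°), E♭aug (III+), Fm (iv), G (V), A♭ (VI), Bdim (vii°).
Diatonic triads of E♭ minor (harmonic minor): E♭m (i), Fdim (ii°), G♭aug (III+), A♭m (iv), B♭ (V), C♭ (VI), Ddim (vii°).
Matching root and quality in both lists: Ddim.
That gives 1 common triad.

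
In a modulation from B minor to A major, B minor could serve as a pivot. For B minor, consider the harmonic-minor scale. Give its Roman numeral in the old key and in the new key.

The scale of B minor (harmonic minor) is B C# D E F# G A#; B is degree 1, and the triad built there (B-D-F#) is minor, so it is i.
The scale of A major is A B C# D E F# G#; B is degree 2, and the triad built there (B-D-F#) is minor, so it is ii.

i in B minor; ii in A major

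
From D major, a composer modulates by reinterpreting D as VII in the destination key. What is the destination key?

The numeral VII denotes a major triad on scale degree 7. With D on degree 7, the tonic of the new key is E.
Degree 7 carries a major triad in natural-minor keys, so the destination is E minor.
Check: the diatonic triads of E minor (natural minor) are Em (i), F#dim (ii°), G (III), Am (iv), Bm (v), C (VI), D (VII) — D is indeed VII.

E minor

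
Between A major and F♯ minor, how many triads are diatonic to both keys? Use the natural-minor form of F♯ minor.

7

Diatonic triads of A major: A (I), Bm (ii), C♯m (iii), D (IV), E (V), F♯m (vi), G♯dim (vii°).
Diatonic triads of F♯ minor (natural minor): F♯m (i), G♯dim (ii°), A (III), Bm (iv), C♯m (v), D (VI), E (VII).
Matching root and quality in both lists: A, Bm, C♯m, D, E, F♯m, G♯dim.
That gives 7 common triads.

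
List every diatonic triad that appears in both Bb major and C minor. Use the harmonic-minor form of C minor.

Cm

Triads in Bb major: Bb (I), Cm (ii), Dm (iii), Eb (IV), F (V), Gm (vi), Adim (vii°).
Triads in C minor (harmonic minor): Cm (i), Ddim (ii°), Ebaug (III+), Fm (iv), G (V), Ab (VI), Bdim (vii°).
Shared triads with their functions: Cm (ii in Bb major, i in C minor).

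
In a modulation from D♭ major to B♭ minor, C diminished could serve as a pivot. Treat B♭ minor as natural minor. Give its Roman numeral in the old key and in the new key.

The scale of D♭ major is D♭ E♭ F G♭ A♭ B♭ C; C is degree 7, and the triad built there (C-E♭-G♭) is diminished, so it is vii°.
The scale of B♭ minor (natural minor) is B♭ C D♭ E♭ F G♭ A♭; C is degree 2, and the triad built there (C-E♭-G♭) is diminished, so it is ii°.

vii° in D♭ major; ii° in B♭ minor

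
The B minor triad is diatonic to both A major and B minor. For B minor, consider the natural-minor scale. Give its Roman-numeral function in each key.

The scale of A major is A B C# D E F# G#; B is degree 2, and the triad built there (B-D-F#) is minor, so it is ii.
The scale of B minor (natural minor) is B C# D E F# G A; B is degree 1, and the triad built there (B-D-F#) is minor, so it is i.

ii in A major; i in B minor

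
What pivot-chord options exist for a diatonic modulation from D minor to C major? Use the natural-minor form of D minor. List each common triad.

Dm, F, Am, C

Triads in D minor (natural minor): Dm (i), Edim (ii°), F (III), Gm (iv), Am (v), B♭ (VI), C (VII).
Triads in C major: C (I), Dm (ii), Em (iii), F (IV), G (V), Am (vi), Bdim (vii°).
Shared triads with their functions: Dm (i in D minor, ii in C major); F (III in D minor, IV in C major); Am (v in D minor, vi in C major); C (VII in D minor, I in C major).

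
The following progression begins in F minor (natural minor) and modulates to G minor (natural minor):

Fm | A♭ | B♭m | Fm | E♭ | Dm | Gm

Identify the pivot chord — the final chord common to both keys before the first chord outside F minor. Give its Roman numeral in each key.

E♭ — VII in F minor, VI in G minor

Chords diatonic to F minor: Fm, Gdim, A♭, B♭m, Cm, D♭, E♭.
Reading the progression, the first chord not in that set is Dm, so the modulation leaves F minor there.
The chord immediately before Dm is E♭, which is diatonic to both keys: VII in F minor and VI in G minor.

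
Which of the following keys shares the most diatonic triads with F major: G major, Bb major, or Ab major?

Triads of F major: F (I), Gm (ii), Am (iii), Bb (IV), C (V), Dm (vi), Edim (vii°).
G major shares 2: Am, C.
Bb major shares 4: F, Gm, Bb, Dm.
Ab major shares 0: none.
The most common triads (4) are shared with Bb major.

Bb major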